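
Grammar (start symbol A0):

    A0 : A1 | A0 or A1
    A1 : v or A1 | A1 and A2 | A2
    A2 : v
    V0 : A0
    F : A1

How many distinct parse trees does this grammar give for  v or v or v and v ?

7

Parse trees for v or v or v and v:
  [A0 [A1 v or [A1 v or [A1 [A1 [A2 v]] and [A2 v]]]]]
  [A0 [A1 v or [A1 [A1 v or [A1 [A2 v]]] and [A2 v]]]]
  [A0 [A1 [A1 v or [A1 v or [A1 [A2 v]]]] and [A2 v]]]
  [A0 [A0 [A1 [A2 v]]] or [A1 v or [A1 [A1 [A2 v]] and [A2 v]]]]
  [A0 [A0 [A1 [A2 v]]] or [A1 [A1 v or [A1 [A2 v]]] and [A2 v]]]
  [A0 [A0 [A1 v or [A1 [A2 v]]]] or [A1 [A1 [A2 v]] and [A2 v]]]
  [A0 [A0 [A0 [A1 [A2 v]]] or [A1 [A2 v]]] or [A1 [A1 [A2 v]] and [A2 v]]]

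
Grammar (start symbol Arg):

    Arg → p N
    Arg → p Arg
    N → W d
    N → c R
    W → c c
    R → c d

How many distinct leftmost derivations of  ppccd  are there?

Parse trees for ppccd:
  [Arg p [Arg p [N [W c c] d]]]
  [Arg p [Arg p [N c [R c d]]]]

2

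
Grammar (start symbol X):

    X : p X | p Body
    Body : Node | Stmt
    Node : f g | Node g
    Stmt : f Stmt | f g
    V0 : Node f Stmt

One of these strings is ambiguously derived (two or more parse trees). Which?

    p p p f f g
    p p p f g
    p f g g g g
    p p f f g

p p p f f g: 1 tree
p p p f g: 2 trees
p f g g g g: 1 tree
p p f f g: 1 tree

p p p f g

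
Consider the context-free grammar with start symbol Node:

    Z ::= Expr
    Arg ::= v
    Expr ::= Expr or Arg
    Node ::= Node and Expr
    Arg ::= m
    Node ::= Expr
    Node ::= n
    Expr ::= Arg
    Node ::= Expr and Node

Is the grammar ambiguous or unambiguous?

Witness: m and m

Derivation 1: Node ⇒ Node and Expr ⇒ Expr and Expr ⇒ Arg and Expr ⇒ m and Expr ⇒ m and Arg ⇒ m and m
Derivation 2: Node ⇒ Expr and Node ⇒ Arg and Node ⇒ m and Node ⇒ m and Expr ⇒ m and Arg ⇒ m and m

Two distinct leftmost derivations for the same string.

Ambiguous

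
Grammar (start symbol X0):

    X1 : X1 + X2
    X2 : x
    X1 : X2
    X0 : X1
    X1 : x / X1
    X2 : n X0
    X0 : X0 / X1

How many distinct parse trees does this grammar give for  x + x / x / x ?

Parse trees for x + x / x / x:
  [X0 [X0 [X1 [X1 [X2 x]] + [X2 x]]] / [X1 x / [X1 [X2 x]]]]
  [X0 [X0 [X0 [X1 [X1 [X2 x]] + [X2 x]]] / [X1 [X2 x]]] / [X1 [X2 x]]]

2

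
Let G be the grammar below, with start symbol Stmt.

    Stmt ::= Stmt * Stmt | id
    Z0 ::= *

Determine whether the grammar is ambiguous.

Witness: id * id * id

Derivation 1: Stmt ⇒ Stmt * Stmt ⇒ Stmt * Stmt * Stmt ⇒ id * Stmt * Stmt ⇒ id * id * Stmt ⇒ id * id * id
Derivation 2: Stmt ⇒ Stmt * Stmt ⇒ id * Stmt ⇒ id * Stmt * Stmt ⇒ id * id * Stmt ⇒ id * id * id

Two distinct leftmost derivations for the same string.

Ambiguous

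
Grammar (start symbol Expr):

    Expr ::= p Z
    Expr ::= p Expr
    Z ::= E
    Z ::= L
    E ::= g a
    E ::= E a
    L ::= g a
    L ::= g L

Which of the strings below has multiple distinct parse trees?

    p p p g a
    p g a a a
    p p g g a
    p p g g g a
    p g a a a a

p p p g a: 2 trees
p g a a a: 1 tree
p p g g a: 1 tree
p p g g g a: 1 tree
p g a a a a: 1 tree

p p p g a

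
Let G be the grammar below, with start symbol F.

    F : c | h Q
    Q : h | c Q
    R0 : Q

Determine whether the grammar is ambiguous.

Unambiguous

Only F, Q are reachable from F; ignoring the rest: Each reachable nonterminal has at most one production per leading terminal, and all productions are right-linear; the derivation is determined token-by-token.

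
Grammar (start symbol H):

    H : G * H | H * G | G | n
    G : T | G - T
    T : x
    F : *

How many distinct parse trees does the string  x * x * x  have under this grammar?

4

Parse trees for x * x * x:
  [H [G [T x]] * [H [G [T x]] * [H [G [T x]]]]]
  [H [G [T x]] * [H [H [G [T x]]] * [G [T x]]]]
  [H [H [G [T x]] * [H [G [T x]]]] * [G [T x]]]
  [H [H [H [G [T x]]] * [G [T x]]] * [G [T x]]]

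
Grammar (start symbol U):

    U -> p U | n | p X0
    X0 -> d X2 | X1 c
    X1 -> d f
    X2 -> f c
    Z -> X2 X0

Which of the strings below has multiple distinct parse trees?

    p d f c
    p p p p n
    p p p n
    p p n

p d f c: 2 trees
p p p p n: 1 tree
p p p n: 1 tree
p p n: 1 tree

p d f c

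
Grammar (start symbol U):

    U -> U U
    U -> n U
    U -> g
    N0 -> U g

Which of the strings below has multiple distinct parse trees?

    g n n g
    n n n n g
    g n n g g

g n n g: 1 tree
n n n n g: 1 tree
g n n g g: 4 trees

g n n g g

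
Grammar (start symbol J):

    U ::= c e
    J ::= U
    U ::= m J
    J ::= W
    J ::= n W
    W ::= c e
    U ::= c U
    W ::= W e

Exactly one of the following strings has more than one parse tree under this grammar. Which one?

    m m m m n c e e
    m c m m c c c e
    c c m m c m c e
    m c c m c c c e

c c m m c m c e

m m m m n c e e: 1 tree
m c m m c c c e: 1 tree
c c m m c m c e: 2 trees
m c c m c c c e: 1 tree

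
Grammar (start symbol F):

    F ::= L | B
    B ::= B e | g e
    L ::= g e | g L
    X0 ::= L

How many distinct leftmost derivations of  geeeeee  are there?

Parse trees for geeeeee:
  [F [B [B [B [B [B [B g e] e] e] e] e] e]]

1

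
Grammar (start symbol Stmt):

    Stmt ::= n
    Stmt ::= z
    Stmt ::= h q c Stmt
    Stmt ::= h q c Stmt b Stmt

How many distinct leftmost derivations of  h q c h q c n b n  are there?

Parse trees for h q c h q c n b n:
  [Stmt h q c [Stmt h q c [Stmt n] b [Stmt n]]]
  [Stmt h q c [Stmt h q c [Stmt n]] b [Stmt n]]

2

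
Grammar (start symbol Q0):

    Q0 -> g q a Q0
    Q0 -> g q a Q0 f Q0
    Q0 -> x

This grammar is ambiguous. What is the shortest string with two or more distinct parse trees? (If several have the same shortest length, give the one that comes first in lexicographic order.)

length 1: no string has ≥2 trees
length 4: no string has ≥2 trees
length 6: no string has ≥2 trees
length 7: no string has ≥2 trees
length 9: g q a g q a x f x has 2 parse trees

Two derivations of g q a g q a x f x:
  Q0 ⇒ g q a Q0 ⇒ g q a g q a Q0 f Q0 ⇒ g q a g q a x f Q0 ⇒ g q a g q a x f x
  Q0 ⇒ g q a Q0 f Q0 ⇒ g q a g q a Q0 f Q0 ⇒ g q a g q a x f Q0 ⇒ g q a g q a x f x

g q a g q a x f x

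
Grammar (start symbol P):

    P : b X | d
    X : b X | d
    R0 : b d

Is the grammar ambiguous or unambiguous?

Unambiguous

(R0 is unreachable from P, so its rules don't affect L(P).) Restricted to the reachable nonterminals, every rule has the form A → t or A → t B, and no two rules for the same A share a first terminal. The grammar encodes a DFA — one run per string.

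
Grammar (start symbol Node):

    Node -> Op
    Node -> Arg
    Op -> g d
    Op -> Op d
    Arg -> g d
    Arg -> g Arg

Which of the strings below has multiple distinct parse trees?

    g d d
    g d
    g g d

g d

g d d: 1 tree
g d: 2 trees
g g d: 1 tree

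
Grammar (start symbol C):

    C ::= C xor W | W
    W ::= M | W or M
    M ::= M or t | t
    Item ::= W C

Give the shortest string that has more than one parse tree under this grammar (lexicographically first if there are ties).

length 1: no string has ≥2 trees
length 3: t or t has 2 parse trees

Two derivations of t or t:
  C ⇒ W ⇒ M ⇒ M or t ⇒ t or t
  C ⇒ W ⇒ W or M ⇒ M or M ⇒ t or M ⇒ t or t

t or t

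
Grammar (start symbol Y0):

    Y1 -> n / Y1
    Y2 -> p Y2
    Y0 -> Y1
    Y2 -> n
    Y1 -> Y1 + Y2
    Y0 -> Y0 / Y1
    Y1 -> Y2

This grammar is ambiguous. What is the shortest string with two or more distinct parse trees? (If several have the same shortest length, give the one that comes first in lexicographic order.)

n / n

length 1: no string has ≥2 trees
length 2: no string has ≥2 trees
length 3: n / n has 2 parse trees

Two derivations of n / n:
  Y0 ⇒ Y1 ⇒ n / Y1 ⇒ n / Y2 ⇒ n / n
  Y0 ⇒ Y0 / Y1 ⇒ Y1 / Y1 ⇒ Y2 / Y1 ⇒ n / Y1 ⇒ n / Y2 ⇒ n / n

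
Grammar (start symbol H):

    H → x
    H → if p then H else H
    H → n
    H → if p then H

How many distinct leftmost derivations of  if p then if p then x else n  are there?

Parse trees for if p then if p then x else n:
  [H if p then [H if p then [H x]] else [H n]]
  [H if p then [H if p then [H x] else [H n]]]

2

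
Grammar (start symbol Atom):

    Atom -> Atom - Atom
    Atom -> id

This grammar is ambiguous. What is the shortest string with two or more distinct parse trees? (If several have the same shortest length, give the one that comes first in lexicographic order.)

id - id - id

length 1: no string has ≥2 trees
length 3: no string has ≥2 trees
length 5: id - id - id has 2 parse trees

Two derivations of id - id - id:
  Atom ⇒ Atom - Atom ⇒ Atom - Atom - Atom ⇒ id - Atom - Atom ⇒ id - id - Atom ⇒ id - id - id
  Atom ⇒ Atom - Atom ⇒ id - Atom ⇒ id - Atom - Atom ⇒ id - id - Atom ⇒ id - id - id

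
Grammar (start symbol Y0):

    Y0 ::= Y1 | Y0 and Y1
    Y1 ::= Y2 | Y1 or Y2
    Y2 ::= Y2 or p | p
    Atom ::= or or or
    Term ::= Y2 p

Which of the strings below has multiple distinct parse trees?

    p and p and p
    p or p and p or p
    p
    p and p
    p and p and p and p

p or p and p or p

p and p and p: 1 tree
p or p and p or p: 4 trees
p: 1 tree
p and p: 1 tree
p and p and p and p: 1 tree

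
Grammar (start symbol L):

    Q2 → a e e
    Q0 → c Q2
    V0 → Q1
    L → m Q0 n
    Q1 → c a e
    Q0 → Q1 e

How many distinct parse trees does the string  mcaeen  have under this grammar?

Parse trees for mcaeen:
  [L m [Q0 c [Q2 a e e]] n]
  [L m [Q0 [Q1 c a e] e] n]

2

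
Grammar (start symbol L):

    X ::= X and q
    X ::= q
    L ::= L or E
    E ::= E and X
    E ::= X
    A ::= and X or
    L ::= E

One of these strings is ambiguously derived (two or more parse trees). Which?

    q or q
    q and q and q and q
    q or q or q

q and q and q and q

q or q: 1 tree
q and q and q and q: 8 trees
q or q or q: 1 tree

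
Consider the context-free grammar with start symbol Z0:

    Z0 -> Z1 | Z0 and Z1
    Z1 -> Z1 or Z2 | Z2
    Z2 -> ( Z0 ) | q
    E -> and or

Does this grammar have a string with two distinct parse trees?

Unambiguous

(E is unreachable from Z0, so its rules don't affect L(Z0).) Z0 → Z0 and Z1 | Z1  ;  Z1 → Z1 or Z2 | Z2  — a left-associative chain with Z2 at the bottom. Each string factors uniquely by precedence.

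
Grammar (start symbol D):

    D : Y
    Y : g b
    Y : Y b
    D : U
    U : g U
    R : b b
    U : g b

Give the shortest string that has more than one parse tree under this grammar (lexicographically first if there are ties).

length 2: g b has 2 parse trees

Two derivations of g b:
  D ⇒ Y ⇒ g b
  D ⇒ U ⇒ g b

g b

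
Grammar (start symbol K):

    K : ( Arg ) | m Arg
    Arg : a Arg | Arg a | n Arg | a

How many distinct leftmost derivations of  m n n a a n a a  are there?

7

Parse trees for m n n a a n a a:
  [K m [Arg [Arg n [Arg n [Arg a [Arg a [Arg n [Arg a]]]]]] a]]
  [K m [Arg n [Arg [Arg n [Arg a [Arg a [Arg n [Arg a]]]]] a]]]
  [K m [Arg n [Arg n [Arg a [Arg a [Arg [Arg n [Arg a]] a]]]]]]
  [K m [Arg n [Arg n [Arg a [Arg a [Arg n [Arg a [Arg a]]]]]]]]
  [K m [Arg n [Arg n [Arg a [Arg a [Arg n [Arg [Arg a] a]]]]]]]
  [K m [Arg n [Arg n [Arg a [Arg [Arg a [Arg n [Arg a]]] a]]]]]
  [K m [Arg n [Arg n [Arg [Arg a [Arg a [Arg n [Arg a]]]] a]]]]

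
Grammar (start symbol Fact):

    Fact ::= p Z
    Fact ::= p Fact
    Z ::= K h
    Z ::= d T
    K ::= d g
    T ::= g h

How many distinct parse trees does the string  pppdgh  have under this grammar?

2

Parse trees for pppdgh:
  [Fact p [Fact p [Fact p [Z [K d g] h]]]]
  [Fact p [Fact p [Fact p [Z d [T g h]]]]]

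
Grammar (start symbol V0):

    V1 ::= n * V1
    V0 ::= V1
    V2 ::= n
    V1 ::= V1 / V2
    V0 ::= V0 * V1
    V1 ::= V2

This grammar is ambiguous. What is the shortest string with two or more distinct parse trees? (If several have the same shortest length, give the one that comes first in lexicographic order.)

length 1: no string has ≥2 trees
length 3: n * n has 2 parse trees

Two derivations of n * n:
  V0 ⇒ V1 ⇒ n * V1 ⇒ n * V2 ⇒ n * n
  V0 ⇒ V0 * V1 ⇒ V1 * V1 ⇒ V2 * V1 ⇒ n * V1 ⇒ n * V2 ⇒ n * n

n * n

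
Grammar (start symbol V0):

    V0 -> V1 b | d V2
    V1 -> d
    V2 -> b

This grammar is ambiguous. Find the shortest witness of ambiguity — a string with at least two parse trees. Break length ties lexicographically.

d b

length 2: d b has 2 parse trees

Two derivations of d b:
  V0 ⇒ V1 b ⇒ d b
  V0 ⇒ d V2 ⇒ d b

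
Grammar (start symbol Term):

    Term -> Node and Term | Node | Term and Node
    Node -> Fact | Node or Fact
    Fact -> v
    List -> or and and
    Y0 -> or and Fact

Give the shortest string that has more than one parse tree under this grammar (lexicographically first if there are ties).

length 1: no string has ≥2 trees
length 3: v and v has 2 parse trees

Two derivations of v and v:
  Term ⇒ Node and Term ⇒ Fact and Term ⇒ v and Term ⇒ v and Node ⇒ v and Fact ⇒ v and v
  Term ⇒ Term and Node ⇒ Node and Node ⇒ Fact and Node ⇒ v and Node ⇒ v and Fact ⇒ v and v

v and v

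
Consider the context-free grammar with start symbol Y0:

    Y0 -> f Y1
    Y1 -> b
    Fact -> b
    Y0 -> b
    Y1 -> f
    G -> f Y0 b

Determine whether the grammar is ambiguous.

Unambiguous

(Fact, G are unreachable from Y0, so their rules don't affect L(Y0).) Restricted to the reachable nonterminals, every rule has the form A → t or A → t B, and no two rules for the same A share a first terminal. The grammar encodes a DFA — one run per string.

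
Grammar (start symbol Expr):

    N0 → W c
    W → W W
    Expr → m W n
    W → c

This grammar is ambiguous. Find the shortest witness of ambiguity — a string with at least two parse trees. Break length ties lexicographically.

m c c c n

length 3: no string has ≥2 trees
length 4: no string has ≥2 trees
length 5: m c c c n has 2 parse trees

Two derivations of m c c c n:
  Expr ⇒ m W n ⇒ m W W n ⇒ m W W W n ⇒ m c W W n ⇒ m c c W n ⇒ m c c c n
  Expr ⇒ m W n ⇒ m W W n ⇒ m c W n ⇒ m c W W n ⇒ m c c W n ⇒ m c c c n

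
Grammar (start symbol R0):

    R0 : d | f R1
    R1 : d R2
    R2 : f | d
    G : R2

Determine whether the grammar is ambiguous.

(G is unreachable from R0, so its rules don't affect L(R0).) Restricted to the reachable nonterminals, every rule has the form A → t or A → t B, and no two rules for the same A share a first terminal. The grammar encodes a DFA — one run per string.

Unambiguous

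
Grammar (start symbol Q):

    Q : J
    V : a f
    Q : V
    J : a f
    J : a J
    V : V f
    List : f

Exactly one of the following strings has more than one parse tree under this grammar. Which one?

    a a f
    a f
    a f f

a a f: 1 tree
a f: 2 trees
a f f: 1 tree

a f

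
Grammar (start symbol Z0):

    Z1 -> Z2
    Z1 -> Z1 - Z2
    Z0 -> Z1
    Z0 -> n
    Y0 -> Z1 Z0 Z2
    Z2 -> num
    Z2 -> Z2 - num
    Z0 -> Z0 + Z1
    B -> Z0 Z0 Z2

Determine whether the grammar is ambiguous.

Ambiguous

Witness: num - num

Derivation 1: Z0 ⇒ Z1 ⇒ Z2 ⇒ Z2 - num ⇒ num - num
Derivation 2: Z0 ⇒ Z1 ⇒ Z1 - Z2 ⇒ Z2 - Z2 ⇒ num - Z2 ⇒ num - num

Two distinct leftmost derivations for the same string.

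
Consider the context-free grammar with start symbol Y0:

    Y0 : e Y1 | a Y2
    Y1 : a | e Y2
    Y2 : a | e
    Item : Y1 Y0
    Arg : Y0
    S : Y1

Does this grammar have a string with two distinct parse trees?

(Item, Arg, S are unreachable from Y0, so their rules don't affect L(Y0).) The reachable rules are right-linear with at most one rule per (nonterminal, next-terminal) pair. Each input token forces the next rule, so parsing is deterministic.

Unambiguous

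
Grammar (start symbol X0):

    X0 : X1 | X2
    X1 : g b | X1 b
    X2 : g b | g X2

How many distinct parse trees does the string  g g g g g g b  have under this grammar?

1

Parse trees for g g g g g g b:
  [X0 [X2 g [X2 g [X2 g [X2 g [X2 g [X2 g b]]]]]]]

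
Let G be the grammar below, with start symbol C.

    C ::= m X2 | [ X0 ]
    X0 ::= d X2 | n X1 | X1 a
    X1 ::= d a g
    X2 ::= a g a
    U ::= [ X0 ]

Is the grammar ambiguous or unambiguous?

Ambiguous

Witness: [ d a g a ]

Derivation 1: C ⇒ [ X0 ] ⇒ [ d X2 ] ⇒ [ d a g a ]
Derivation 2: C ⇒ [ X0 ] ⇒ [ X1 a ] ⇒ [ d a g a ]

Two distinct leftmost derivations for the same string.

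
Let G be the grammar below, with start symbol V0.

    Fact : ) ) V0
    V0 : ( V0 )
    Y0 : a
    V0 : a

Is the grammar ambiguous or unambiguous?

(Fact, Y0 are unreachable from V0, so their rules don't affect L(V0).) L(V0) is { openⁿ atom closeⁿ : n ≥ 0 }. The bracket depth fixes n, and the derivation is forced at every step.

Unambiguous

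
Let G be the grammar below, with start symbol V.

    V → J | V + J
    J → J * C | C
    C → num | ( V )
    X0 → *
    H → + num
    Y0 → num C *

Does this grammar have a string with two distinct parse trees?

Only V, J, C are reachable from V; ignoring the rest: The grammar is stratified — V handles '+' (left-recursive), J handles '*', C atoms. Each operator has a fixed associativity and precedence level, so every string has one parse.

Unambiguous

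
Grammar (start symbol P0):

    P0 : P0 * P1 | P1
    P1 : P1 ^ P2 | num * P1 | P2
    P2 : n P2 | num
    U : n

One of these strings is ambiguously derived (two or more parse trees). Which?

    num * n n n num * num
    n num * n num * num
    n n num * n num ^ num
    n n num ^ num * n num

num * n n n num * num

num * n n n num * num: 2 trees
n num * n num * num: 1 tree
n n num * n num ^ num: 1 tree
n n num ^ num * n num: 1 tree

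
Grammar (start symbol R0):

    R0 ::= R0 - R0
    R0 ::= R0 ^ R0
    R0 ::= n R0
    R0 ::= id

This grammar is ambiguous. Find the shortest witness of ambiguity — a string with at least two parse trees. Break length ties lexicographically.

n id - id

length 1: no string has ≥2 trees
length 2: no string has ≥2 trees
length 3: no string has ≥2 trees
length 4: n id - id has 2 parse trees

Two derivations of n id - id:
  R0 ⇒ R0 - R0 ⇒ n R0 - R0 ⇒ n id - R0 ⇒ n id - id
  R0 ⇒ n R0 ⇒ n R0 - R0 ⇒ n id - R0 ⇒ n id - id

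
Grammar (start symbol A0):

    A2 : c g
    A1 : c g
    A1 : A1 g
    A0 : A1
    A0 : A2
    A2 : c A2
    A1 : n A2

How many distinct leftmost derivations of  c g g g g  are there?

1

Parse trees for c g g g g:
  [A0 [A1 [A1 [A1 [A1 c g] g] g] g]]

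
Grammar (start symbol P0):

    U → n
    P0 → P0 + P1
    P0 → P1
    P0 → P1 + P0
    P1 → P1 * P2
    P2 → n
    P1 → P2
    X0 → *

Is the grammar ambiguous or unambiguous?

Witness: n + n

Derivation 1: P0 ⇒ P0 + P1 ⇒ P1 + P1 ⇒ P2 + P1 ⇒ n + P1 ⇒ n + P2 ⇒ n + n
Derivation 2: P0 ⇒ P1 + P0 ⇒ P2 + P0 ⇒ n + P0 ⇒ n + P1 ⇒ n + P2 ⇒ n + n

Two distinct leftmost derivations for the same string.

Ambiguous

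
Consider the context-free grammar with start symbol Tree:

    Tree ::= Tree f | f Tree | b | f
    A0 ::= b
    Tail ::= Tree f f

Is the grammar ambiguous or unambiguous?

Witness: f f

Derivation 1: Tree ⇒ Tree f ⇒ f f
Derivation 2: Tree ⇒ f Tree ⇒ f f

Two distinct leftmost derivations for the same string.

Ambiguous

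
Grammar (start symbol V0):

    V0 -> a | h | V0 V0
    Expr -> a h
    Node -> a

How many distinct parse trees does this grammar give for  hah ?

Parse trees for hah:
  [V0 [V0 h] [V0 [V0 a] [V0 h]]]
  [V0 [V0 [V0 h] [V0 a]] [V0 h]]

2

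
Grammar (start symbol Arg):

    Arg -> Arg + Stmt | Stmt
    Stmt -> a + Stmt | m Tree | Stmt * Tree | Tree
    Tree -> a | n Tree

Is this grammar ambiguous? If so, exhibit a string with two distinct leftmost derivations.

Ambiguous

Witness: a + a

Derivation 1: Arg ⇒ Arg + Stmt ⇒ Stmt + Stmt ⇒ Tree + Stmt ⇒ a + Stmt ⇒ a + Tree ⇒ a + a
Derivation 2: Arg ⇒ Stmt ⇒ a + Stmt ⇒ a + Tree ⇒ a + a

Two distinct leftmost derivations for the same string.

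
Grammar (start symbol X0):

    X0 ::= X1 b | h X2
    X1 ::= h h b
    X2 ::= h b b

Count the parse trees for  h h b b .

2

Parse trees for h h b b:
  [X0 [X1 h h b] b]
  [X0 h [X2 h b b]]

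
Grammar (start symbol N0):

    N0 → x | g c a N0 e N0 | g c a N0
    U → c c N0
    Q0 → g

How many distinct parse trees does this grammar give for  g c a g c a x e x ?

Parse trees for g c a g c a x e x:
  [N0 g c a [N0 g c a [N0 x]] e [N0 x]]
  [N0 g c a [N0 g c a [N0 x] e [N0 x]]]

2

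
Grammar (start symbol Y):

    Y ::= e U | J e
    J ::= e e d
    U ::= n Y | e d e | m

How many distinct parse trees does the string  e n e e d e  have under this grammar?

Parse trees for e n e e d e:
  [Y e [U n [Y e [U e d e]]]]
  [Y e [U n [Y [J e e d] e]]]

2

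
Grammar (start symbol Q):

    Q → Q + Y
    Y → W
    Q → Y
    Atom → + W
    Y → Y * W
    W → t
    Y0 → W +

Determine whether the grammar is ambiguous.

Unambiguous

Only Q, Y, W are reachable from Q; ignoring the rest: Q → Q + Y | Y  ;  Y → Y * W | W  — a left-associative chain with W at the bottom. Each string factors uniquely by precedence.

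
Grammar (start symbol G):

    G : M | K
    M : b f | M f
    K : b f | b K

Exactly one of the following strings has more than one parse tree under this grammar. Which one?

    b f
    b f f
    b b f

b f: 2 trees
b f f: 1 tree
b b f: 1 tree

b f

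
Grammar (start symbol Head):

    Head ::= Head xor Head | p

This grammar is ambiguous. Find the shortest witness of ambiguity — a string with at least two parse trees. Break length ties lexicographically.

p xor p xor p

length 1: no string has ≥2 trees
length 3: no string has ≥2 trees
length 5: p xor p xor p has 2 parse trees

Two derivations of p xor p xor p:
  Head ⇒ Head xor Head ⇒ Head xor Head xor Head ⇒ p xor Head xor Head ⇒ p xor p xor Head ⇒ p xor p xor p
  Head ⇒ Head xor Head ⇒ p xor Head ⇒ p xor Head xor Head ⇒ p xor p xor Head ⇒ p xor p xor p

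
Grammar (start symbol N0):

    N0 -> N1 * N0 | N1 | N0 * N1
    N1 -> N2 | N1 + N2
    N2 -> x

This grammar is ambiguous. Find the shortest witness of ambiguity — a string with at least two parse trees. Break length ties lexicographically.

x * x

length 1: no string has ≥2 trees
length 3: x * x has 2 parse trees

Two derivations of x * x:
  N0 ⇒ N1 * N0 ⇒ N2 * N0 ⇒ x * N0 ⇒ x * N1 ⇒ x * N2 ⇒ x * x
  N0 ⇒ N0 * N1 ⇒ N1 * N1 ⇒ N2 * N1 ⇒ x * N1 ⇒ x * N2 ⇒ x * x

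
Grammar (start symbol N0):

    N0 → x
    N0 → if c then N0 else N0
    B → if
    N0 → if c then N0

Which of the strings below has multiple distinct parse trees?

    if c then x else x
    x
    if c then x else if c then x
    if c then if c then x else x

if c then x else x: 1 tree
x: 1 tree
if c then x else if c then x: 1 tree
if c then if c then x else x: 2 trees

if c then if c then x else x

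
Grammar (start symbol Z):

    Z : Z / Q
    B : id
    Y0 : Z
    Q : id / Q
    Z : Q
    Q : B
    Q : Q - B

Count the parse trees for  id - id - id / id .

Parse trees for id - id - id / id:
  [Z [Z [Q [Q [Q [B id]] - [B id]] - [B id]]] / [Q [B id]]]

1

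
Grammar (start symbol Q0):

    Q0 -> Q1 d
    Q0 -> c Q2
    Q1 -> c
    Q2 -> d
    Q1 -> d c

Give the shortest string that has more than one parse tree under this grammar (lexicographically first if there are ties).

length 2: c d has 2 parse trees

Two derivations of c d:
  Q0 ⇒ Q1 d ⇒ c d
  Q0 ⇒ c Q2 ⇒ c d

c d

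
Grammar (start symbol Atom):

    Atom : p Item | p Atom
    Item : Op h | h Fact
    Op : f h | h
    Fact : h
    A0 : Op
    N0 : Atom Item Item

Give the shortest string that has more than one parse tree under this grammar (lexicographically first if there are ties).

length 3: p h h has 2 parse trees

Two derivations of p h h:
  Atom ⇒ p Item ⇒ p Op h ⇒ p h h
  Atom ⇒ p Item ⇒ p h Fact ⇒ p h h

p h h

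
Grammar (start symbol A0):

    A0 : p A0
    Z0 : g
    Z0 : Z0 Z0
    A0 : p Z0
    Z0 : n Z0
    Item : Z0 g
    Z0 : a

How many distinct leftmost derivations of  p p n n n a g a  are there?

14

Parse trees for p p n n n a g a (showing first 6 of 14):
  [A0 p [A0 p [Z0 [Z0 n [Z0 n [Z0 n [Z0 a]]]] [Z0 [Z0 g] [Z0 a]]]]]
  [A0 p [A0 p [Z0 [Z0 [Z0 n [Z0 n [Z0 n [Z0 a]]]] [Z0 g]] [Z0 a]]]]
  [A0 p [A0 p [Z0 [Z0 n [Z0 [Z0 n [Z0 n [Z0 a]]] [Z0 g]]] [Z0 a]]]]
  [A0 p [A0 p [Z0 [Z0 n [Z0 n [Z0 [Z0 n [Z0 a]] [Z0 g]]]] [Z0 a]]]]
  [A0 p [A0 p [Z0 [Z0 n [Z0 n [Z0 n [Z0 [Z0 a] [Z0 g]]]]] [Z0 a]]]]
  [A0 p [A0 p [Z0 n [Z0 [Z0 n [Z0 n [Z0 a]]] [Z0 [Z0 g] [Z0 a]]]]]]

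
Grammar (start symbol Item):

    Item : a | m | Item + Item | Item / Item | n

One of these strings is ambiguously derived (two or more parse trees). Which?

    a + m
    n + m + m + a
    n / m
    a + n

n + m + m + a

a + m: 1 tree
n + m + m + a: 5 trees
n / m: 1 tree
a + n: 1 tree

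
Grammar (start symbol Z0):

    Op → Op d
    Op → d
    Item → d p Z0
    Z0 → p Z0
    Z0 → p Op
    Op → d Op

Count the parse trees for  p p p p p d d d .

4

Parse trees for p p p p p d d d:
  [Z0 p [Z0 p [Z0 p [Z0 p [Z0 p [Op [Op [Op d] d] d]]]]]]
  [Z0 p [Z0 p [Z0 p [Z0 p [Z0 p [Op [Op d [Op d]] d]]]]]]
  [Z0 p [Z0 p [Z0 p [Z0 p [Z0 p [Op d [Op [Op d] d]]]]]]]
  [Z0 p [Z0 p [Z0 p [Z0 p [Z0 p [Op d [Op d [Op d]]]]]]]]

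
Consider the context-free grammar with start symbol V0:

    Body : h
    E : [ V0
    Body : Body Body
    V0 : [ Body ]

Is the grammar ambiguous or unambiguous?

Witness: [ h h h ]

Derivation 1: V0 ⇒ [ Body ] ⇒ [ Body Body ] ⇒ [ h Body ] ⇒ [ h Body Body ] ⇒ [ h h Body ] ⇒ [ h h h ]
Derivation 2: V0 ⇒ [ Body ] ⇒ [ Body Body ] ⇒ [ Body Body Body ] ⇒ [ h Body Body ] ⇒ [ h h Body ] ⇒ [ h h h ]

Two distinct leftmost derivations for the same string.

Ambiguous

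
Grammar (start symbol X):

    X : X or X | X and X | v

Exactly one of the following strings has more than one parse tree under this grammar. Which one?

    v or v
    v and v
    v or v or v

v or v: 1 tree
v and v: 1 tree
v or v or v: 2 trees

v or v or v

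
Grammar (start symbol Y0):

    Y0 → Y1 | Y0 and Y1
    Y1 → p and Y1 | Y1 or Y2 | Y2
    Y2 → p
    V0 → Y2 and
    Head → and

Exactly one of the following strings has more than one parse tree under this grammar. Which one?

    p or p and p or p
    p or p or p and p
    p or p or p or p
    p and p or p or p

p or p and p or p: 1 tree
p or p or p and p: 1 tree
p or p or p or p: 1 tree
p and p or p or p: 4 trees

p and p or p or p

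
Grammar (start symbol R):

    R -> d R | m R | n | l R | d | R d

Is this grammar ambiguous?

Ambiguous

Witness: d d

Derivation 1: R ⇒ d R ⇒ d d
Derivation 2: R ⇒ R d ⇒ d d

Two distinct leftmost derivations for the same string.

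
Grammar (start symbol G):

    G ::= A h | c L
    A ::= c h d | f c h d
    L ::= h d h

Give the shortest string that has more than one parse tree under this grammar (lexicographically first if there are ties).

length 4: c h d h has 2 parse trees

Two derivations of c h d h:
  G ⇒ A h ⇒ c h d h
  G ⇒ c L ⇒ c h d h

c h d h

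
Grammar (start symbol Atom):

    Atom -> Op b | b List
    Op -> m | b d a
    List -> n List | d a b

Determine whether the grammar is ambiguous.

Witness: b d a b

Derivation 1: Atom ⇒ Op b ⇒ b d a b
Derivation 2: Atom ⇒ b List ⇒ b d a b

Two distinct leftmost derivations for the same string.

Ambiguous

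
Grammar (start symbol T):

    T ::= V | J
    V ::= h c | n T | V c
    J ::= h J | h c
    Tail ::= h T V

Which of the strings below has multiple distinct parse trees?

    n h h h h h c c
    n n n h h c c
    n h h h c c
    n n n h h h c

n h h h h h c c: 1 tree
n n n h h c c: 3 trees
n h h h c c: 1 tree
n n n h h h c: 1 tree

n n n h h c c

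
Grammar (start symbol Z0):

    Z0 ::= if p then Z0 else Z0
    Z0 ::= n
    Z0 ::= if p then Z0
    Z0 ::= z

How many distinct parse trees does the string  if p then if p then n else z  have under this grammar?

2

Parse trees for if p then if p then n else z:
  [Z0 if p then [Z0 if p then [Z0 n]] else [Z0 z]]
  [Z0 if p then [Z0 if p then [Z0 n] else [Z0 z]]]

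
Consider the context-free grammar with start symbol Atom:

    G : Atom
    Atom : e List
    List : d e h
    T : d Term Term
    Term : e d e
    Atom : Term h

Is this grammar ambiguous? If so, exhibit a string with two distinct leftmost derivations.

Ambiguous

Witness: e d e h

Derivation 1: Atom ⇒ e List ⇒ e d e h
Derivation 2: Atom ⇒ Term h ⇒ e d e h

Two distinct leftmost derivations for the same string.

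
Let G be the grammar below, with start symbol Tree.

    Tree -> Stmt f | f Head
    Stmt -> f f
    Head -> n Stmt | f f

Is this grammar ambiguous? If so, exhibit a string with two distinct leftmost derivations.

Ambiguous

Witness: f f f

Derivation 1: Tree ⇒ Stmt f ⇒ f f f
Derivation 2: Tree ⇒ f Head ⇒ f f f

Two distinct leftmost derivations for the same string.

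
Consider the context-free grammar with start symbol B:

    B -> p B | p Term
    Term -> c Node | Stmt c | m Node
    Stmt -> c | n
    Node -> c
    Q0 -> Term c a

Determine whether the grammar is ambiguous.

Ambiguous

Witness: p c c

Derivation 1: B ⇒ p Term ⇒ p c Node ⇒ p c c
Derivation 2: B ⇒ p Term ⇒ p Stmt c ⇒ p c c

Two distinct leftmost derivations for the same string.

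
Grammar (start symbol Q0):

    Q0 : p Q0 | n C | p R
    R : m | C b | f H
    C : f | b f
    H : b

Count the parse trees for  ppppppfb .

Parse trees for ppppppfb:
  [Q0 p [Q0 p [Q0 p [Q0 p [Q0 p [Q0 p [R [C f] b]]]]]]]
  [Q0 p [Q0 p [Q0 p [Q0 p [Q0 p [Q0 p [R f [H b]]]]]]]]

2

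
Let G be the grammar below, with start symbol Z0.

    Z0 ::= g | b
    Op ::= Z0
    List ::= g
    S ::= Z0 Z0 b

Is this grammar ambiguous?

Unambiguous

(Op, List, S are unreachable from Z0, so their rules don't affect L(Z0).) Each reachable nonterminal has at most one production per leading terminal, and all productions are right-linear; the derivation is determined token-by-token.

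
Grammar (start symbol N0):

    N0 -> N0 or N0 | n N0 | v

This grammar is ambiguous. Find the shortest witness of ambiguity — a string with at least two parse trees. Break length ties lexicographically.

length 1: no string has ≥2 trees
length 2: no string has ≥2 trees
length 3: no string has ≥2 trees
length 4: n v or v has 2 parse trees

Two derivations of n v or v:
  N0 ⇒ N0 or N0 ⇒ n N0 or N0 ⇒ n v or N0 ⇒ n v or v
  N0 ⇒ n N0 ⇒ n N0 or N0 ⇒ n v or N0 ⇒ n v or v

n v or v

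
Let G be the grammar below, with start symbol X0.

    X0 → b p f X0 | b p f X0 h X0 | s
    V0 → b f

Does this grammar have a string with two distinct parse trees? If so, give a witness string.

Witness: b p f b p f s h s

Derivation 1: X0 ⇒ b p f X0 ⇒ b p f b p f X0 h X0 ⇒ b p f b p f s h X0 ⇒ b p f b p f s h s
Derivation 2: X0 ⇒ b p f X0 h X0 ⇒ b p f b p f X0 h X0 ⇒ b p f b p f s h X0 ⇒ b p f b p f s h s

Two distinct leftmost derivations for the same string.

Ambiguous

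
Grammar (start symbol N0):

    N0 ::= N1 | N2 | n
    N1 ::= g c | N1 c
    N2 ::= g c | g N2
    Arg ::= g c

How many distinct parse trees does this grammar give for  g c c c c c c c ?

1

Parse trees for g c c c c c c c:
  [N0 [N1 [N1 [N1 [N1 [N1 [N1 [N1 g c] c] c] c] c] c] c]]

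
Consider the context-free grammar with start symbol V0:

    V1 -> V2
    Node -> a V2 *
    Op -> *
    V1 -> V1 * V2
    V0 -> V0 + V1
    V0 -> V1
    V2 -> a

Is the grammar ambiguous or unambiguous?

Only V0, V1, V2 are reachable from V0; ignoring the rest: V0 → V0 + V1 | V1  ;  V1 → V1 * V2 | V2  — a left-associative chain with V2 at the bottom. Each string factors uniquely by precedence.

Unambiguous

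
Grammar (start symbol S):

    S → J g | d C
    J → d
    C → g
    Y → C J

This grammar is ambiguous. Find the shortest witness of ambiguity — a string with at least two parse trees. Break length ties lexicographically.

d g

length 2: d g has 2 parse trees

Two derivations of d g:
  S ⇒ J g ⇒ d g
  S ⇒ d C ⇒ d g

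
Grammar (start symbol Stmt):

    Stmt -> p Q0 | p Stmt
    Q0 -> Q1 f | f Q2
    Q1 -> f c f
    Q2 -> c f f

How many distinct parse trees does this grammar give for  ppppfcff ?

Parse trees for ppppfcff:
  [Stmt p [Stmt p [Stmt p [Stmt p [Q0 [Q1 f c f] f]]]]]
  [Stmt p [Stmt p [Stmt p [Stmt p [Q0 f [Q2 c f f]]]]]]

2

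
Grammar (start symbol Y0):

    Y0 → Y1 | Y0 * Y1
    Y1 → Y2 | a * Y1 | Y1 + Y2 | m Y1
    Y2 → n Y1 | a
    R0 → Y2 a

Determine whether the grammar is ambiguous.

Witness: a * a

Derivation 1: Y0 ⇒ Y1 ⇒ a * Y1 ⇒ a * Y2 ⇒ a * a
Derivation 2: Y0 ⇒ Y0 * Y1 ⇒ Y1 * Y1 ⇒ Y2 * Y1 ⇒ a * Y1 ⇒ a * Y2 ⇒ a * a

Two distinct leftmost derivations for the same string.

Ambiguous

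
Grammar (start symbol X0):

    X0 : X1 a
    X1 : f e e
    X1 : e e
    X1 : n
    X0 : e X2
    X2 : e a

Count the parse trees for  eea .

Parse trees for eea:
  [X0 [X1 e e] a]
  [X0 e [X2 e a]]

2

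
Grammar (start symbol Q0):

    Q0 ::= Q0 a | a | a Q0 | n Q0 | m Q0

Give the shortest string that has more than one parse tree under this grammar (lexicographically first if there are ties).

a a

length 1: no string has ≥2 trees
length 2: a a has 2 parse trees

Two derivations of a a:
  Q0 ⇒ Q0 a ⇒ a a
  Q0 ⇒ a Q0 ⇒ a a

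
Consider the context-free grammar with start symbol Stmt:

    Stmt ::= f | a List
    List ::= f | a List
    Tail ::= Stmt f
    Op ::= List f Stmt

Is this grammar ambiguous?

Unambiguous

(Tail, Op are unreachable from Stmt, so their rules don't affect L(Stmt).) Each reachable nonterminal has at most one production per leading terminal, and all productions are right-linear; the derivation is determined token-by-token.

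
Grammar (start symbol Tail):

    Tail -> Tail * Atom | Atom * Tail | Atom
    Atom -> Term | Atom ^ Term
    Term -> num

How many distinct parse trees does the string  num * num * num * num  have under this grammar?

8

Parse trees for num * num * num * num:
  [Tail [Tail [Tail [Tail [Atom [Term num]]] * [Atom [Term num]]] * [Atom [Term num]]] * [Atom [Term num]]]
  [Tail [Tail [Tail [Atom [Term num]] * [Tail [Atom [Term num]]]] * [Atom [Term num]]] * [Atom [Term num]]]
  [Tail [Tail [Atom [Term num]] * [Tail [Tail [Atom [Term num]]] * [Atom [Term num]]]] * [Atom [Term num]]]
  [Tail [Tail [Atom [Term num]] * [Tail [Atom [Term num]] * [Tail [Atom [Term num]]]]] * [Atom [Term num]]]
  [Tail [Atom [Term num]] * [Tail [Tail [Tail [Atom [Term num]]] * [Atom [Term num]]] * [Atom [Term num]]]]
  [Tail [Atom [Term num]] * [Tail [Tail [Atom [Term num]] * [Tail [Atom [Term num]]]] * [Atom [Term num]]]]
  [Tail [Atom [Term num]] * [Tail [Atom [Term num]] * [Tail [Tail [Atom [Term num]]] * [Atom [Term num]]]]]
  [Tail [Atom [Term num]] * [Tail [Atom [Term num]] * [Tail [Atom [Term num]] * [Tail [Atom [Term num]]]]]]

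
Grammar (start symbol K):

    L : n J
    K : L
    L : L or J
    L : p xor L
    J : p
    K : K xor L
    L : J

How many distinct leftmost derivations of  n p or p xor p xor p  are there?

2

Parse trees for n p or p xor p xor p:
  [K [K [L [L n [J p]] or [J p]]] xor [L p xor [L [J p]]]]
  [K [K [K [L [L n [J p]] or [J p]]] xor [L [J p]]] xor [L [J p]]]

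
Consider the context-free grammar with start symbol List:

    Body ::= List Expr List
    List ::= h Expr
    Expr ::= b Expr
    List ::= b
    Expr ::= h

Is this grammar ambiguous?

Only List, Expr are reachable from List; ignoring the rest: Each reachable nonterminal has at most one production per leading terminal, and all productions are right-linear; the derivation is determined token-by-token.

Unambiguous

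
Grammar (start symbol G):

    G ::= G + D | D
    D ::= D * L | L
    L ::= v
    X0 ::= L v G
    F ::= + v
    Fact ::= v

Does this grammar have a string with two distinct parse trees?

Unambiguous

(X0, F, Fact are unreachable from G, so their rules don't affect L(G).) This is a standard precedence ladder (G over D over L), with each level left-recursive on its own operator ('+' at G, '*' at D). That structure is LR(1), hence unambiguous.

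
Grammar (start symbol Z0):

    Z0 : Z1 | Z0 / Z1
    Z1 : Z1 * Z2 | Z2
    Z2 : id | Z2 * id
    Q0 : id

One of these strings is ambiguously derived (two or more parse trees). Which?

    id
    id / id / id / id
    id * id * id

id * id * id

id: 1 tree
id / id / id / id: 1 tree
id * id * id: 4 trees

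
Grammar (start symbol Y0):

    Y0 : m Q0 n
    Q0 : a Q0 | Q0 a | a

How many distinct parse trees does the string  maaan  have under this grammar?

4

Parse trees for maaan:
  [Y0 m [Q0 a [Q0 a [Q0 a]]] n]
  [Y0 m [Q0 a [Q0 [Q0 a] a]] n]
  [Y0 m [Q0 [Q0 a [Q0 a]] a] n]
  [Y0 m [Q0 [Q0 [Q0 a] a] a] n]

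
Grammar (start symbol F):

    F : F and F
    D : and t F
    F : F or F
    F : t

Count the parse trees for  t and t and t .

Parse trees for t and t and t:
  [F [F t] and [F [F t] and [F t]]]
  [F [F [F t] and [F t]] and [F t]]

2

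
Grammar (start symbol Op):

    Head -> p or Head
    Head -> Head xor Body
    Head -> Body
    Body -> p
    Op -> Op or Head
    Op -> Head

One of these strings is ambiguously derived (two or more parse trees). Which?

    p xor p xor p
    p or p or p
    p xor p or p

p xor p xor p: 1 tree
p or p or p: 4 trees
p xor p or p: 1 tree

p or p or p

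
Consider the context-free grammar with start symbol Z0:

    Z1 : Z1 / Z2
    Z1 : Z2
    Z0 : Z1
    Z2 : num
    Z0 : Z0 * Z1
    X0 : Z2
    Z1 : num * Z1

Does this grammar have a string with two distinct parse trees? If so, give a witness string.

Witness: num * num

Derivation 1: Z0 ⇒ Z1 ⇒ num * Z1 ⇒ num * Z2 ⇒ num * num
Derivation 2: Z0 ⇒ Z0 * Z1 ⇒ Z1 * Z1 ⇒ Z2 * Z1 ⇒ num * Z1 ⇒ num * Z2 ⇒ num * num

Two distinct leftmost derivations for the same string.

Ambiguous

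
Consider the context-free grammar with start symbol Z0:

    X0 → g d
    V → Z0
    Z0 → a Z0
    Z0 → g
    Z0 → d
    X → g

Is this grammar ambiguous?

(V, X0, X are unreachable from Z0, so their rules don't affect L(Z0).) Restricted to the reachable nonterminals, every rule has the form A → t or A → t B, and no two rules for the same A share a first terminal. The grammar encodes a DFA — one run per string.

Unambiguous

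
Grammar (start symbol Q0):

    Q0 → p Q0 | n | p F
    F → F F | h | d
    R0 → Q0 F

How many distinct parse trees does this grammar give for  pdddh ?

Parse trees for pdddh:
  [Q0 p [F [F d] [F [F d] [F [F d] [F h]]]]]
  [Q0 p [F [F d] [F [F [F d] [F d]] [F h]]]]
  [Q0 p [F [F [F d] [F d]] [F [F d] [F h]]]]
  [Q0 p [F [F [F d] [F [F d] [F d]]] [F h]]]
  [Q0 p [F [F [F [F d] [F d]] [F d]] [F h]]]

5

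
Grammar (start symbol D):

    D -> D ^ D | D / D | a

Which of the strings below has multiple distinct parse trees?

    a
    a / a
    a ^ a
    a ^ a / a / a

a: 1 tree
a / a: 1 tree
a ^ a: 1 tree
a ^ a / a / a: 5 trees

a ^ a / a / a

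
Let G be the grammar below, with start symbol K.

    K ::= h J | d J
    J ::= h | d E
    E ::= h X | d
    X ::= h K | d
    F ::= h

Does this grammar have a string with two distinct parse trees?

Only K, J, E, X are reachable from K; ignoring the rest: Each reachable nonterminal has at most one production per leading terminal, and all productions are right-linear; the derivation is determined token-by-token.

Unambiguous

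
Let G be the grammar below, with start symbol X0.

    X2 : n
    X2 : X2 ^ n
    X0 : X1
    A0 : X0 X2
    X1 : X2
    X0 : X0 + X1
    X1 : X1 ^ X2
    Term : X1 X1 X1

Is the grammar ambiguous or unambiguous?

Ambiguous

Witness: n ^ n

Derivation 1: X0 ⇒ X1 ⇒ X2 ⇒ X2 ^ n ⇒ n ^ n
Derivation 2: X0 ⇒ X1 ⇒ X1 ^ X2 ⇒ X2 ^ X2 ⇒ n ^ X2 ⇒ n ^ n

Two distinct leftmost derivations for the same string.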